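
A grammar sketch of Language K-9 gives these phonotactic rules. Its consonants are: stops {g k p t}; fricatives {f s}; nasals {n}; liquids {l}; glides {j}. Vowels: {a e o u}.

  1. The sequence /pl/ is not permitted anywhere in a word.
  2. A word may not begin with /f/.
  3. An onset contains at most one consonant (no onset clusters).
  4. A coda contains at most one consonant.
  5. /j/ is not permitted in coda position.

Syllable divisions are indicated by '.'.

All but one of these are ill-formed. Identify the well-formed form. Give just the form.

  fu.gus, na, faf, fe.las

fu.gus — violates constraint 2: word begins with /f/ → ill-formed
na — σ1 onset /n/, coda /∅/ ok → well-formed
faf — violates constraint 2: word begins with /f/ → ill-formed
fe.las — violates constraint 2: word begins with /f/ → ill-formed

na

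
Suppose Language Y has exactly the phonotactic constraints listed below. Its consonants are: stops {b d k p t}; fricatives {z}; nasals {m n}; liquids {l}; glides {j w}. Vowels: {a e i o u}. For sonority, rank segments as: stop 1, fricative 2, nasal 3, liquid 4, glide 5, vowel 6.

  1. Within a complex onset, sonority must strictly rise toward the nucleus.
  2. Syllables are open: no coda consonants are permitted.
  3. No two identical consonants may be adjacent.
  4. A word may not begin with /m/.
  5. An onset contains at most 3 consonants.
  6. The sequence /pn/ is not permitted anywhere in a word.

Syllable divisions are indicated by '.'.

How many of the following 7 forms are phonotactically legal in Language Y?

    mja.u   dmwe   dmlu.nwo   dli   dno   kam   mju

4

mja.u — violates constraint 4: word begins with /m/ → phonotactically illegal
dmwe — σ1 onset /dmw/ (1→3→5 rises), coda /∅/ ok → phonotactically legal
dmlu.nwo — σ1 onset /dml/ (1→3→4 rises), coda /∅/ ok; σ2 onset /nw/ (3→5 rises), coda /∅/ ok → phonotactically legal
dli — σ1 onset /dl/ (1→4 rises), coda /∅/ ok → phonotactically legal
dno — σ1 onset /dn/ (1→3 rises), coda /∅/ ok → phonotactically legal
kam — violates constraint 2: syllable 1 coda /m/ has 1 consonant (> 0) → phonotactically illegal
mju — violates constraint 4: word begins with /m/ → phonotactically illegal
Phonotactically legal: dmwe, dmlu.nwo, dli, dno → 4.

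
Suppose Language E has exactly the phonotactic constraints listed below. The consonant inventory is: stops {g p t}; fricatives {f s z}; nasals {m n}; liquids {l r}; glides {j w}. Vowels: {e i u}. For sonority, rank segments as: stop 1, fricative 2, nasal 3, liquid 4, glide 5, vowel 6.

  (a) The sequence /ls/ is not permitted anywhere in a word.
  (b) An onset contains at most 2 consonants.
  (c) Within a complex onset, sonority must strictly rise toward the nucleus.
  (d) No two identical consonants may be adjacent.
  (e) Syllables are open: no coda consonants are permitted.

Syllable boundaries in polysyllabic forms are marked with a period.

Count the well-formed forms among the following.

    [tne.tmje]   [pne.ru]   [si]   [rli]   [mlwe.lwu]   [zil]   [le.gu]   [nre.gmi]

4

[tne.tmje] — violates constraint (b): syllable 2 onset /tmj/ has 3 consonants (> 2) → ill-formed
[pne.ru] — σ1 onset /pn/ (1→3 rises), coda /∅/ ok; σ2 onset /r/, coda /∅/ ok → well-formed
[si] — σ1 onset /s/, coda /∅/ ok → well-formed
[rli] — violates constraint (c): syllable 1 onset /rl/: /r/ (liquid, 4) → /l/ (liquid, 4) does not rise → ill-formed
[mlwe.lwu] — violates constraint (b): syllable 1 onset /mlw/ has 3 consonants (> 2) → ill-formed
[zil] — violates constraint (e): syllable 1 coda /l/ has 1 consonant (> 0) → ill-formed
[le.gu] — σ1 onset /l/, coda /∅/ ok; σ2 onset /g/, coda /∅/ ok → well-formed
[nre.gmi] — σ1 onset /nr/ (3→4 rises), coda /∅/ ok; σ2 onset /gm/ (1→3 rises), coda /∅/ ok → well-formed
Well-formed: [pne.ru], [si], [le.gu], [nre.gmi] → 4.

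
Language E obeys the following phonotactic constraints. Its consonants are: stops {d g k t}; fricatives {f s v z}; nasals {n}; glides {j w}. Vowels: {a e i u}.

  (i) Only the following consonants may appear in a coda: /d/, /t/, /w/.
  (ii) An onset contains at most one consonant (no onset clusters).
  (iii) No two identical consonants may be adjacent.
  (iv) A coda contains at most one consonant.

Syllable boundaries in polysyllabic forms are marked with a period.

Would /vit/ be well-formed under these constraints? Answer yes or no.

/vit/ — σ1 onset /v/, coda /t/ ok → well-formed

yes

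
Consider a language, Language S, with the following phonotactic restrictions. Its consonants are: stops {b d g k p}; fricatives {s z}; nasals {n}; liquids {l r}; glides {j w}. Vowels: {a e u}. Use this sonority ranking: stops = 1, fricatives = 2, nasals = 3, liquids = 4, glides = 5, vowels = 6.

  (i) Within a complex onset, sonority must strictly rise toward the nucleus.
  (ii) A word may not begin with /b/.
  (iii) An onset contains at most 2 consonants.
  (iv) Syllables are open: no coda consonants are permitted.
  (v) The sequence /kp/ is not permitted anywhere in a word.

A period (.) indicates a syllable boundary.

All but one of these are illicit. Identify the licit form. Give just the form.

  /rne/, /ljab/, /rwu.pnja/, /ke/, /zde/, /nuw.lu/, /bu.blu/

/ke/

/rne/ — violates constraint (i): syllable 1 onset /rn/: /r/ (liquid, 4) → /n/ (nasal, 3) does not rise → illicit
/ljab/ — violates constraint (iv): syllable 1 coda /b/ has 1 consonant (> 0) → illicit
/rwu.pnja/ — violates constraint (iii): syllable 2 onset /pnj/ has 3 consonants (> 2) → illicit
/ke/ — σ1 onset /k/, coda /∅/ ok → licit
/zde/ — violates constraint (i): syllable 1 onset /zd/: /z/ (fricative, 2) → /d/ (stop, 1) does not rise → illicit
/nuw.lu/ — violates constraint (iv): syllable 1 coda /w/ has 1 consonant (> 0) → illicit
/bu.blu/ — violates constraint (ii): word begins with /b/ → illicit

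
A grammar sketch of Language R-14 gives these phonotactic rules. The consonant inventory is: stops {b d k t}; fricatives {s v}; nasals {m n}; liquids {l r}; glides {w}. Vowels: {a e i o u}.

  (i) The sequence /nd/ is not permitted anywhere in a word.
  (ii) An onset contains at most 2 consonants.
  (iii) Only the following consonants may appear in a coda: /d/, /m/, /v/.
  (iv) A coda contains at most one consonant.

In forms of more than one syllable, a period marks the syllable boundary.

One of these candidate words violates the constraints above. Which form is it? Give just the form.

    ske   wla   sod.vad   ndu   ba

ndu

ske — σ1 onset /sk/ (2C), coda /∅/ ok → well-formed
wla — σ1 onset /wl/ (2C), coda /∅/ ok → well-formed
sod.vad — σ1 onset /s/, coda /d/ ok; σ2 onset /v/, coda /d/ ok → well-formed
ndu — violates constraint (i): contains banned sequence /nd/ → ill-formed
ba — σ1 onset /b/, coda /∅/ ok → well-formed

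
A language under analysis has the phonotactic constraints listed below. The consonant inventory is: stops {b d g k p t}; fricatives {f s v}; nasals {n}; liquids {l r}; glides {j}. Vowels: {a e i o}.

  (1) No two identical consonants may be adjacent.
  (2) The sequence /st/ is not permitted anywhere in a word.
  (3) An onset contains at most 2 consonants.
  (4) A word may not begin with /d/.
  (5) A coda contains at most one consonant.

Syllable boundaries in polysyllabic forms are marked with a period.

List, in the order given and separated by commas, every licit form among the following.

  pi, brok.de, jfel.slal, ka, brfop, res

pi, brok.de, jfel.slal, ka, res

pi — σ1 onset /p/, coda /∅/ ok → licit
brok.de — σ1 onset /br/ (2C), coda /k/ ok; σ2 onset /d/, coda /∅/ ok → licit
jfel.slal — σ1 onset /jf/ (2C), coda /l/ ok; σ2 onset /sl/ (2C), coda /l/ ok → licit
ka — σ1 onset /k/, coda /∅/ ok → licit
brfop — violates constraint 3: syllable 1 onset /brf/ has 3 consonants (> 2) → illicit
res — σ1 onset /r/, coda /s/ ok → licit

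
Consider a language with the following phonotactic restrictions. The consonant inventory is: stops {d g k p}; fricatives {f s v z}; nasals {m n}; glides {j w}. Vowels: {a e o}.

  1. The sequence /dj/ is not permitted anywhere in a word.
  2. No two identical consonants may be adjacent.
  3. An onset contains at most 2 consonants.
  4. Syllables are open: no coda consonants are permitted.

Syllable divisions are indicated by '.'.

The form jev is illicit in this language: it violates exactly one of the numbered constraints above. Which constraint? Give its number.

jev: syllable 1 coda /v/ has 1 consonant (> 0).
This is a violation of constraint 4: "Syllables are open: no coda consonants are permitted."
The remaining constraints (1, 2, 3) are satisfied.

4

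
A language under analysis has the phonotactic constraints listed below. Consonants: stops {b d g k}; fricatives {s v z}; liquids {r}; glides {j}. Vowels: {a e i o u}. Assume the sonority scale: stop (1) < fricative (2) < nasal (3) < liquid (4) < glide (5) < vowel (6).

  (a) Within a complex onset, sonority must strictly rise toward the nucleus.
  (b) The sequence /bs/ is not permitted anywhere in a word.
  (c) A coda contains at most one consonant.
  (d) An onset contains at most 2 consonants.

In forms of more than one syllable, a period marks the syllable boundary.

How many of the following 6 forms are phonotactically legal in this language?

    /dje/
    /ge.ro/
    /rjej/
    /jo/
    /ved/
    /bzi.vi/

6

/dje/ — σ1 onset /dj/ (1→5 rises), coda /∅/ ok → phonotactically legal
/ge.ro/ — σ1 onset /g/, coda /∅/ ok; σ2 onset /r/, coda /∅/ ok → phonotactically legal
/rjej/ — σ1 onset /rj/ (4→5 rises), coda /j/ ok → phonotactically legal
/jo/ — σ1 onset /j/, coda /∅/ ok → phonotactically legal
/ved/ — σ1 onset /v/, coda /d/ ok → phonotactically legal
/bzi.vi/ — σ1 onset /bz/ (1→2 rises), coda /∅/ ok; σ2 onset /v/, coda /∅/ ok → phonotactically legal
Phonotactically legal: /dje/, /ge.ro/, /rjej/, /jo/, /ved/, /bzi.vi/ → 6.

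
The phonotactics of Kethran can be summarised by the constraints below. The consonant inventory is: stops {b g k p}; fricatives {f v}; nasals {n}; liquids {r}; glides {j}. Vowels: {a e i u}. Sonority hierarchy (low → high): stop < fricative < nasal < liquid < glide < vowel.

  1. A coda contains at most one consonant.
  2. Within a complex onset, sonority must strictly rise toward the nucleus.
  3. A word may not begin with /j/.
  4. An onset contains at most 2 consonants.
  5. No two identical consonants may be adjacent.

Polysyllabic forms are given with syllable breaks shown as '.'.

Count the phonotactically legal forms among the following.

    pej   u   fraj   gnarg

3

pej — σ1 onset /p/, coda /j/ ok → phonotactically legal
u — σ1 onset /∅/, coda /∅/ ok → phonotactically legal
fraj — σ1 onset /fr/ (2→4 rises), coda /j/ ok → phonotactically legal
gnarg — violates constraint 1: syllable 1 coda /rg/ has 2 consonants (> 1) → phonotactically illegal
Phonotactically legal: pej, u, fraj → 3.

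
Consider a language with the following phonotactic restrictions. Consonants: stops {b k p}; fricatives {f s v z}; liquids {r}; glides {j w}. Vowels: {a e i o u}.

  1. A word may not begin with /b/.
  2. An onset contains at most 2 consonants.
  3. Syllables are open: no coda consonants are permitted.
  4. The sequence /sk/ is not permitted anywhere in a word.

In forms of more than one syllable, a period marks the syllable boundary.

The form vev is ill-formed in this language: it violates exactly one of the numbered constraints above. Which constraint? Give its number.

vev: syllable 1 coda /v/ has 1 consonant (> 0).
This is a violation of constraint 3: "Syllables are open: no coda consonants are permitted."
The remaining constraints (1, 2, 4) are satisfied.

3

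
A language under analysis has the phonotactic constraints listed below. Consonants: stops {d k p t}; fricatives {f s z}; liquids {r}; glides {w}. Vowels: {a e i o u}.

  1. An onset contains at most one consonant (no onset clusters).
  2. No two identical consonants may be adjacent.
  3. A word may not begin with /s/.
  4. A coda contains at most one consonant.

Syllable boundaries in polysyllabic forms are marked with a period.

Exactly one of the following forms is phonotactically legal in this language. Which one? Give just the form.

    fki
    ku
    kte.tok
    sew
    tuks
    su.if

fki — violates constraint 1: syllable 1 onset /fk/ has 2 consonants (> 1) → phonotactically illegal
ku — σ1 onset /k/, coda /∅/ ok → phonotactically legal
kte.tok — violates constraint 1: syllable 1 onset /kt/ has 2 consonants (> 1) → phonotactically illegal
sew — violates constraint 3: word begins with /s/ → phonotactically illegal
tuks — violates constraint 4: syllable 1 coda /ks/ has 2 consonants (> 1) → phonotactically illegal
su.if — violates constraint 3: word begins with /s/ → phonotactically illegal

ku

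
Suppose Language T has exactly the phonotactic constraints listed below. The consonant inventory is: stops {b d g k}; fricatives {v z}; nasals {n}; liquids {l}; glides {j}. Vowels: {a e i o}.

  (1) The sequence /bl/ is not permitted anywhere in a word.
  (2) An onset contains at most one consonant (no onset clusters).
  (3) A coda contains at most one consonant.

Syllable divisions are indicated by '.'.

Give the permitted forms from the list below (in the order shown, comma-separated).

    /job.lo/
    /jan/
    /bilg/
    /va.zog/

/job.lo/ — violates constraint 1: contains banned sequence /bl/ → not permitted
/jan/ — σ1 onset /j/, coda /n/ ok → permitted
/bilg/ — violates constraint 3: syllable 1 coda /lg/ has 2 consonants (> 1) → not permitted
/va.zog/ — σ1 onset /v/, coda /∅/ ok; σ2 onset /z/, coda /g/ ok → permitted

/jan/, /va.zog/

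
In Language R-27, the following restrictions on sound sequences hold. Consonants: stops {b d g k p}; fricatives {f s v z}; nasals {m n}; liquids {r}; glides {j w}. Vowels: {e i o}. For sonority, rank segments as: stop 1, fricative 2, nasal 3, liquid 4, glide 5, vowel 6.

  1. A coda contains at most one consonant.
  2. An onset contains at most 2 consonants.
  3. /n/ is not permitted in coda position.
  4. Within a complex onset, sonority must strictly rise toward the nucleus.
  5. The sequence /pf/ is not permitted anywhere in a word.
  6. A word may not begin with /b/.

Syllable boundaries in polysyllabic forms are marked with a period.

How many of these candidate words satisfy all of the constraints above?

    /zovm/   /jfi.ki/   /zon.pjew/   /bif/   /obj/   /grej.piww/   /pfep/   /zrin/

/zovm/ — violates constraint 1: syllable 1 coda /vm/ has 2 consonants (> 1) → not permitted
/jfi.ki/ — violates constraint 4: syllable 1 onset /jf/: /j/ (glide, 5) → /f/ (fricative, 2) does not rise → not permitted
/zon.pjew/ — violates constraint 3: syllable 1 coda contains /n/ → not permitted
/bif/ — violates constraint 6: word begins with /b/ → not permitted
/obj/ — violates constraint 1: syllable 1 coda /bj/ has 2 consonants (> 1) → not permitted
/grej.piww/ — violates constraint 1: syllable 2 coda /ww/ has 2 consonants (> 1) → not permitted
/pfep/ — violates constraint 5: contains banned sequence /pf/ → not permitted
/zrin/ — violates constraint 3: syllable 1 coda contains /n/ → not permitted
No form is permitted → 0.

0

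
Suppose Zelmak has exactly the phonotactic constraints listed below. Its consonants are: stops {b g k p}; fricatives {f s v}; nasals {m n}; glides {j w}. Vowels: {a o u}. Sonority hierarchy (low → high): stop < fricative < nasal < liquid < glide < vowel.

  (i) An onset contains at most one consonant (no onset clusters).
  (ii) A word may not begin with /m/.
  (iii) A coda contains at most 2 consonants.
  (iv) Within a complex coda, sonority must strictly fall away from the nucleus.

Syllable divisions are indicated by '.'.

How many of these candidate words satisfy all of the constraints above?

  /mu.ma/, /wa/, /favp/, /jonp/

3

/mu.ma/ — violates constraint (ii): word begins with /m/ → illicit
/wa/ — σ1 onset /w/, coda /∅/ ok → licit
/favp/ — σ1 onset /f/, coda /vp/ (2→1 falls) ok → licit
/jonp/ — σ1 onset /j/, coda /np/ (3→1 falls) ok → licit
Licit: /wa/, /favp/, /jonp/ → 3.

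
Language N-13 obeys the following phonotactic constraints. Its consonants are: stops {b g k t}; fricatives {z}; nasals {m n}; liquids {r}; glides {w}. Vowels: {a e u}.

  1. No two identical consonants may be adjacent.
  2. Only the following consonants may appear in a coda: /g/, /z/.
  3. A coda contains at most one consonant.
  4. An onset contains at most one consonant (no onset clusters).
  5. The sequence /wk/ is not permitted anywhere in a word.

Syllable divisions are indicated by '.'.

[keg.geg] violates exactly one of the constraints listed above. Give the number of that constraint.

1

[keg.geg]: adjacent identical consonants /gg/.
This is a violation of constraint 1: "No two identical consonants may be adjacent."
The remaining constraints (2, 3, 4, 5) are satisfied.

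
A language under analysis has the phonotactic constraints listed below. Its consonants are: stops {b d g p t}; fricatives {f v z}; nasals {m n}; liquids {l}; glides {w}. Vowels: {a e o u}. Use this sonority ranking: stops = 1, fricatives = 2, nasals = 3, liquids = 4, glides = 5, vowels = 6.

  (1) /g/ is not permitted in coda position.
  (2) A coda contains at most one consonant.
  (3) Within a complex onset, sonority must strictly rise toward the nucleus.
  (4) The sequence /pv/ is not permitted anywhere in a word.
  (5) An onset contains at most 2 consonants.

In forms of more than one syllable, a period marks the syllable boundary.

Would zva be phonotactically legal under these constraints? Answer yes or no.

zva — violates constraint 3: syllable 1 onset /zv/: /z/ (fricative, 2) → /v/ (fricative, 2) does not rise → phonotactically illegal

no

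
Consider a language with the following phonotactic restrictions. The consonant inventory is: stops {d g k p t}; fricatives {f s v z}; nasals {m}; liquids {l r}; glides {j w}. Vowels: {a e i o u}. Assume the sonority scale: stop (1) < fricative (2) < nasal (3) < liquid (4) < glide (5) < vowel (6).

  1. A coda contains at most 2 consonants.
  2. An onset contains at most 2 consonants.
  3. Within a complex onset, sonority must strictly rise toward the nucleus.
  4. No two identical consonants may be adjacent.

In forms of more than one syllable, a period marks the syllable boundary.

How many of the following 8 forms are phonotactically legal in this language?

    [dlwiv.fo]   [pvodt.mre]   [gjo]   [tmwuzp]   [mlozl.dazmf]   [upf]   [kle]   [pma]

[dlwiv.fo] — violates constraint 2: syllable 1 onset /dlw/ has 3 consonants (> 2) → phonotactically illegal
[pvodt.mre] — σ1 onset /pv/ (1→2 rises), coda /dt/ (2C) ok; σ2 onset /mr/ (3→4 rises), coda /∅/ ok → phonotactically legal
[gjo] — σ1 onset /gj/ (1→5 rises), coda /∅/ ok → phonotactically legal
[tmwuzp] — violates constraint 2: syllable 1 onset /tmw/ has 3 consonants (> 2) → phonotactically illegal
[mlozl.dazmf] — violates constraint 1: syllable 2 coda /zmf/ has 3 consonants (> 2) → phonotactically illegal
[upf] — σ1 onset /∅/, coda /pf/ (2C) ok → phonotactically legal
[kle] — σ1 onset /kl/ (1→4 rises), coda /∅/ ok → phonotactically legal
[pma] — σ1 onset /pm/ (1→3 rises), coda /∅/ ok → phonotactically legal
Phonotactically legal: [pvodt.mre], [gjo], [upf], [kle], [pma] → 5.

5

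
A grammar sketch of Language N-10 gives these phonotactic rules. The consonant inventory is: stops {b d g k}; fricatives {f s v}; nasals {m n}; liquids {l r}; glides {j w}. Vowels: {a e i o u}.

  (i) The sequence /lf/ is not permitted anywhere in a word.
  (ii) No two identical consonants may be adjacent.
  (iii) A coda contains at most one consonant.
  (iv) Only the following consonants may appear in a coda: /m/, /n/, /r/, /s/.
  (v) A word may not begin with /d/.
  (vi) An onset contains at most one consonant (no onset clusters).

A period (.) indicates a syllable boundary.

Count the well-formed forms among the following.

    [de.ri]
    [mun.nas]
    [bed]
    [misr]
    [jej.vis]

[de.ri] — violates constraint (v): word begins with /d/ → ill-formed
[mun.nas] — violates constraint (ii): adjacent identical consonants /nn/ → ill-formed
[bed] — violates constraint (iv): syllable 1 coda contains /d/, which is not a licensed coda consonant → ill-formed
[misr] — violates constraint (iii): syllable 1 coda /sr/ has 2 consonants (> 1) → ill-formed
[jej.vis] — violates constraint (iv): syllable 1 coda contains /j/, which is not a licensed coda consonant → ill-formed
No form is well-formed → 0.

0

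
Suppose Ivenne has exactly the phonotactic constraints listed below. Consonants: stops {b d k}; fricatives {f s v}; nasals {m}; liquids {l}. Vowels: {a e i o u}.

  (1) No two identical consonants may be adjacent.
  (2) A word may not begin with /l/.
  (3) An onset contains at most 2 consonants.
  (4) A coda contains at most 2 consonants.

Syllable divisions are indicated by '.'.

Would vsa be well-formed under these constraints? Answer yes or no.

vsa — σ1 onset /vs/ (2C), coda /∅/ ok → well-formed

yes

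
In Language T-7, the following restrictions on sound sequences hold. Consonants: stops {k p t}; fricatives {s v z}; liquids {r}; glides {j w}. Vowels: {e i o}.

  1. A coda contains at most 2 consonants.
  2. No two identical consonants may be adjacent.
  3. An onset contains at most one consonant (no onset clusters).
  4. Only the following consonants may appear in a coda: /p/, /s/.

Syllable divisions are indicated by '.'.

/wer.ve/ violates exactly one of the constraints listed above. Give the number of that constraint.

/wer.ve/: syllable 1 coda contains /r/, which is not a licensed coda consonant.
This is a violation of constraint 4: "Only the following consonants may appear in a coda: /p/, /s/."
The remaining constraints (1, 2, 3) are satisfied.

4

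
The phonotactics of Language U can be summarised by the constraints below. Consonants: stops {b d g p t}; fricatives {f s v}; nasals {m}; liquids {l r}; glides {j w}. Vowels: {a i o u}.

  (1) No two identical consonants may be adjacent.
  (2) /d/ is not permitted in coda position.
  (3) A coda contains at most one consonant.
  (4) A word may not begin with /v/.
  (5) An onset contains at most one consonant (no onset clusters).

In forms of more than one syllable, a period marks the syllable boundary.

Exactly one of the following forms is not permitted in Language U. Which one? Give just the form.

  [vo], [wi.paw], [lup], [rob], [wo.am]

[vo]

[vo] — violates constraint 4: word begins with /v/ → not permitted
[wi.paw] — σ1 onset /w/, coda /∅/ ok; σ2 onset /p/, coda /w/ ok → permitted
[lup] — σ1 onset /l/, coda /p/ ok → permitted
[rob] — σ1 onset /r/, coda /b/ ok → permitted
[wo.am] — σ1 onset /w/, coda /∅/ ok; σ2 onset /∅/, coda /m/ ok → permitted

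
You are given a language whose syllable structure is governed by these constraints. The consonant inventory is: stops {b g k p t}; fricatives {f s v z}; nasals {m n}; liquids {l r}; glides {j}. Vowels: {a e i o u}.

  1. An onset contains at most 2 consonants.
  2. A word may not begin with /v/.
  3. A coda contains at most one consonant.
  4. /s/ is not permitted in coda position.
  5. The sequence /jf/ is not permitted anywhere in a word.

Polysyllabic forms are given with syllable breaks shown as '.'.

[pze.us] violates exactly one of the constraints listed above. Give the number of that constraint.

4

[pze.us]: syllable 2 coda contains /s/.
This is a violation of constraint 4: "/s/ is not permitted in coda position."
The remaining constraints (1, 2, 3, 5) are satisfied.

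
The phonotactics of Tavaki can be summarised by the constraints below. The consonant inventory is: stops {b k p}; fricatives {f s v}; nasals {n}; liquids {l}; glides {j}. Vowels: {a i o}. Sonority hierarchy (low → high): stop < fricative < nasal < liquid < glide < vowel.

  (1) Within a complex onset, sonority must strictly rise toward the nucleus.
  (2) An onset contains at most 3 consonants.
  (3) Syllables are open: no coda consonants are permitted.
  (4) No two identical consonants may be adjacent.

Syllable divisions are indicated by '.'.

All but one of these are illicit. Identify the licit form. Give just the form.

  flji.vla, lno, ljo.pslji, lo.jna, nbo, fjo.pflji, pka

flji.vla — σ1 onset /flj/ (2→4→5 rises), coda /∅/ ok; σ2 onset /vl/ (2→4 rises), coda /∅/ ok → licit
lno — violates constraint 1: syllable 1 onset /ln/: /l/ (liquid, 4) → /n/ (nasal, 3) does not rise → illicit
ljo.pslji — violates constraint 2: syllable 2 onset /pslj/ has 4 consonants (> 3) → illicit
lo.jna — violates constraint 1: syllable 2 onset /jn/: /j/ (glide, 5) → /n/ (nasal, 3) does not rise → illicit
nbo — violates constraint 1: syllable 1 onset /nb/: /n/ (nasal, 3) → /b/ (stop, 1) does not rise → illicit
fjo.pflji — violates constraint 2: syllable 2 onset /pflj/ has 4 consonants (> 3) → illicit
pka — violates constraint 1: syllable 1 onset /pk/: /p/ (stop, 1) → /k/ (stop, 1) does not rise → illicit

flji.vla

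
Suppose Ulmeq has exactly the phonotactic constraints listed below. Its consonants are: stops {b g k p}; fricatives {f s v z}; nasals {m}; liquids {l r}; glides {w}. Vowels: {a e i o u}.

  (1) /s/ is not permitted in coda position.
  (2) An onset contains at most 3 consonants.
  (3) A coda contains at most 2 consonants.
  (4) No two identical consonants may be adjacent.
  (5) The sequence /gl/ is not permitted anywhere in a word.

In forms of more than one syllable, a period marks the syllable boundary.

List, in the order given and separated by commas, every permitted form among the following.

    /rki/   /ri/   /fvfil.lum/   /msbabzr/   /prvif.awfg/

/rki/, /ri/

/rki/ — σ1 onset /rk/ (2C), coda /∅/ ok → permitted
/ri/ — σ1 onset /r/, coda /∅/ ok → permitted
/fvfil.lum/ — violates constraint 4: adjacent identical consonants /ll/ → not permitted
/msbabzr/ — violates constraint 3: syllable 1 coda /bzr/ has 3 consonants (> 2) → not permitted
/prvif.awfg/ — violates constraint 3: syllable 2 coda /wfg/ has 3 consonants (> 2) → not permitted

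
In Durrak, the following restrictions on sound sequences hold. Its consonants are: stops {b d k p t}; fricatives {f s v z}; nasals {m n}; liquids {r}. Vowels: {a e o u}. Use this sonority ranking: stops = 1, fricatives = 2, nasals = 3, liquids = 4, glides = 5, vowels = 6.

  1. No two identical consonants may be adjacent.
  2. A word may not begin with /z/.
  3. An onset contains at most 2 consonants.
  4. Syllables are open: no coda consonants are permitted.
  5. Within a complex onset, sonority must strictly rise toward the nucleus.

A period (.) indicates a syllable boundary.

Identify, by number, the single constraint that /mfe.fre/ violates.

5

/mfe.fre/: syllable 1 onset /mf/: /m/ (nasal, 3) → /f/ (fricative, 2) does not rise.
This is a violation of constraint 5: "Within a complex onset, sonority must strictly rise toward the nucleus."
The remaining constraints (1, 2, 3, 4) are satisfied.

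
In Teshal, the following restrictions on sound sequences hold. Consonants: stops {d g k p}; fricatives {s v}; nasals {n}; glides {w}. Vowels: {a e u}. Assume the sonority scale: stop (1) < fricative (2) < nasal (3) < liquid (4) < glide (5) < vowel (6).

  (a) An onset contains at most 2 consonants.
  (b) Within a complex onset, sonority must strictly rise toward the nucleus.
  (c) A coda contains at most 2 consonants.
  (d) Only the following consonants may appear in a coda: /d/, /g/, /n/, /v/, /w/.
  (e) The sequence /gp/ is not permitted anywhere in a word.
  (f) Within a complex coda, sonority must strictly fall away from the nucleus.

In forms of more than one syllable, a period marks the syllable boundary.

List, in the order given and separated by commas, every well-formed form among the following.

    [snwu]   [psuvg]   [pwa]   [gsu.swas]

[psuvg], [pwa]

[snwu] — violates constraint (a): syllable 1 onset /snw/ has 3 consonants (> 2) → ill-formed
[psuvg] — σ1 onset /ps/ (1→2 rises), coda /vg/ (2→1 falls) ok → well-formed
[pwa] — σ1 onset /pw/ (1→5 rises), coda /∅/ ok → well-formed
[gsu.swas] — violates constraint (d): syllable 2 coda contains /s/, which is not a licensed coda consonant → ill-formed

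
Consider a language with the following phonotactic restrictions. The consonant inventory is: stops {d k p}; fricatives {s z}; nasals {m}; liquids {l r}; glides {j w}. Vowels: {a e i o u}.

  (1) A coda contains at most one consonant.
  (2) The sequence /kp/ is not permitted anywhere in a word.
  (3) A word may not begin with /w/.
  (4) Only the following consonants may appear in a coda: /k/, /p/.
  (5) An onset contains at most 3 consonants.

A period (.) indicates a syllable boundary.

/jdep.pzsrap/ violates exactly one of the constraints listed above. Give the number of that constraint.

5

/jdep.pzsrap/: syllable 2 onset /pzsr/ has 4 consonants (> 3).
This is a violation of constraint 5: "An onset contains at most 3 consonants."
The remaining constraints (1, 2, 3, 4) are satisfied.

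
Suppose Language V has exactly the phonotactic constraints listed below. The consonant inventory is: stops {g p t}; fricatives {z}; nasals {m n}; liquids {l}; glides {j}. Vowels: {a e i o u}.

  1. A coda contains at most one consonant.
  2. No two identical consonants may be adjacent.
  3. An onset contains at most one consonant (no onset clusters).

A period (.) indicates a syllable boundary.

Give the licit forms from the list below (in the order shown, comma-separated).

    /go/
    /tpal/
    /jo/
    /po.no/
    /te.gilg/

/go/ — σ1 onset /g/, coda /∅/ ok → licit
/tpal/ — violates constraint 3: syllable 1 onset /tp/ has 2 consonants (> 1) → illicit
/jo/ — σ1 onset /j/, coda /∅/ ok → licit
/po.no/ — σ1 onset /p/, coda /∅/ ok; σ2 onset /n/, coda /∅/ ok → licit
/te.gilg/ — violates constraint 1: syllable 2 coda /lg/ has 2 consonants (> 1) → illicit

/go/, /jo/, /po.no/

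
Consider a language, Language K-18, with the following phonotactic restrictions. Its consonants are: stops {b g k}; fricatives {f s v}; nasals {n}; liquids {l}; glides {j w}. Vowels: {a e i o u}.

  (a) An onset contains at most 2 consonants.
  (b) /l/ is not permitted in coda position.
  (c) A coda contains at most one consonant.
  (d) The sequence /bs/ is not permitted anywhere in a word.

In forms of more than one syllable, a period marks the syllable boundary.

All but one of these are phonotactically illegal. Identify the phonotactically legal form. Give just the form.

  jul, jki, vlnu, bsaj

jki

jul — violates constraint (b): syllable 1 coda contains /l/ → phonotactically illegal
jki — σ1 onset /jk/ (2C), coda /∅/ ok → phonotactically legal
vlnu — violates constraint (a): syllable 1 onset /vln/ has 3 consonants (> 2) → phonotactically illegal
bsaj — violates constraint (d): contains banned sequence /bs/ → phonotactically illegal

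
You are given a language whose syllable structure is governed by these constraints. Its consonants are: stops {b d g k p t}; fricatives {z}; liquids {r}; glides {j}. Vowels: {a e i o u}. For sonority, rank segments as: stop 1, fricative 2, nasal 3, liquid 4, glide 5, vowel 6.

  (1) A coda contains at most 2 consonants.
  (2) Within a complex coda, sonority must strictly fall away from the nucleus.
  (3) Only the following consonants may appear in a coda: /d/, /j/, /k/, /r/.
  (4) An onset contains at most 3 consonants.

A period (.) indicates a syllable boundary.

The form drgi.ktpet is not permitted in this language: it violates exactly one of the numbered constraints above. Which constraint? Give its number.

drgi.ktpet: syllable 2 coda contains /t/, which is not a licensed coda consonant.
This is a violation of constraint 3: "Only the following consonants may appear in a coda: /d/, /j/, /k/, /r/."
The remaining constraints (1, 2, 4) are satisfied.

3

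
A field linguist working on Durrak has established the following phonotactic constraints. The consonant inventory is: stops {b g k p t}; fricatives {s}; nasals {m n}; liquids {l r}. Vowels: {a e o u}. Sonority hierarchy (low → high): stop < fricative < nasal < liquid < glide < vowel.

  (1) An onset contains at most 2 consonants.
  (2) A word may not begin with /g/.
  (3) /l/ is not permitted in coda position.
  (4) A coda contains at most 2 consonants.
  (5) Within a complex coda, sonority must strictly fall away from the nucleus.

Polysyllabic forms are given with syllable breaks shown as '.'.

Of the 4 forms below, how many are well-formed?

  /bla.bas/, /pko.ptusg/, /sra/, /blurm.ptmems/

3

/bla.bas/ — σ1 onset /bl/ (2C), coda /∅/ ok; σ2 onset /b/, coda /s/ ok → well-formed
/pko.ptusg/ — σ1 onset /pk/ (2C), coda /∅/ ok; σ2 onset /pt/ (2C), coda /sg/ (2→1 falls) ok → well-formed
/sra/ — σ1 onset /sr/ (2C), coda /∅/ ok → well-formed
/blurm.ptmems/ — violates constraint 1: syllable 2 onset /ptm/ has 3 consonants (> 2) → ill-formed
Well-formed: /bla.bas/, /pko.ptusg/, /sra/ → 3.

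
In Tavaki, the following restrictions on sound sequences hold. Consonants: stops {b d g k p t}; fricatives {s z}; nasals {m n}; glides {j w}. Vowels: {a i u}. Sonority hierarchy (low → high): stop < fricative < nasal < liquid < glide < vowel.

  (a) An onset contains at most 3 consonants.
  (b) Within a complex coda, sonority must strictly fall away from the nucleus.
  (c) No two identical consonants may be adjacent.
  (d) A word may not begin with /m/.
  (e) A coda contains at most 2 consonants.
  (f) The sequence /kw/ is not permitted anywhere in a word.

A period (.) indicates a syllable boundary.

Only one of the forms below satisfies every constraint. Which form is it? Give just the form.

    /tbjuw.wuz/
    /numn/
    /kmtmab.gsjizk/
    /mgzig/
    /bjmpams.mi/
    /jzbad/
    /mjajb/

/tbjuw.wuz/ — violates constraint (c): adjacent identical consonants /ww/ → phonotactically illegal
/numn/ — violates constraint (b): syllable 1 coda /mn/: /m/ (nasal, 3) → /n/ (nasal, 3) does not fall → phonotactically illegal
/kmtmab.gsjizk/ — violates constraint (a): syllable 1 onset /kmtm/ has 4 consonants (> 3) → phonotactically illegal
/mgzig/ — violates constraint (d): word begins with /m/ → phonotactically illegal
/bjmpams.mi/ — violates constraint (a): syllable 1 onset /bjmp/ has 4 consonants (> 3) → phonotactically illegal
/jzbad/ — σ1 onset /jzb/ (3C), coda /d/ ok → phonotactically legal
/mjajb/ — violates constraint (d): word begins with /m/ → phonotactically illegal

/jzbad/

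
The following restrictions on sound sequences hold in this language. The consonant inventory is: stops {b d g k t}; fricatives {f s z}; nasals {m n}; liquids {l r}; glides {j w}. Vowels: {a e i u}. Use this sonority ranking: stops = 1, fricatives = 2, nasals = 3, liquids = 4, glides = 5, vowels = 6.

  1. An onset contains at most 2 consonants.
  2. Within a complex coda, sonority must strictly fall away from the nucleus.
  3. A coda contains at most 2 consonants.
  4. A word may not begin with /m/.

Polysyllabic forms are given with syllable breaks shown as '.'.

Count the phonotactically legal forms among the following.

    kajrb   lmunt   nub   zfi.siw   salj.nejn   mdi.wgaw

kajrb — violates constraint 3: syllable 1 coda /jrb/ has 3 consonants (> 2) → phonotactically illegal
lmunt — σ1 onset /lm/ (2C), coda /nt/ (3→1 falls) ok → phonotactically legal
nub — σ1 onset /n/, coda /b/ ok → phonotactically legal
zfi.siw — σ1 onset /zf/ (2C), coda /∅/ ok; σ2 onset /s/, coda /w/ ok → phonotactically legal
salj.nejn — violates constraint 2: syllable 1 coda /lj/: /l/ (liquid, 4) → /j/ (glide, 5) does not fall → phonotactically illegal
mdi.wgaw — violates constraint 4: word begins with /m/ → phonotactically illegal
Phonotactically legal: lmunt, nub, zfi.siw → 3.

3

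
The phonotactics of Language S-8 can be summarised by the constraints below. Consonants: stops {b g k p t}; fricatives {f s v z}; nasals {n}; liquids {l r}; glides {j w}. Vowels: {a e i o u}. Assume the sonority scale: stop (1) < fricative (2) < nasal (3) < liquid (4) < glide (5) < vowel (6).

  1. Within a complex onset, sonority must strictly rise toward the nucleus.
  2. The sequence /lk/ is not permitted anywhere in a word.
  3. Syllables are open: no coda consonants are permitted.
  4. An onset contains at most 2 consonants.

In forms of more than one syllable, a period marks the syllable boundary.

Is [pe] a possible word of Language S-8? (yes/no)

[pe] — σ1 onset /p/, coda /∅/ ok → permitted

yes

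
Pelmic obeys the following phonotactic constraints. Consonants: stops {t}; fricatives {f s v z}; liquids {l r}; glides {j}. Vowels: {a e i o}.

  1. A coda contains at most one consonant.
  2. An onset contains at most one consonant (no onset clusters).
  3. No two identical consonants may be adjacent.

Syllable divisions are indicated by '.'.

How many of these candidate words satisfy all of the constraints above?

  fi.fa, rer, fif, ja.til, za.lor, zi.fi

6

fi.fa — σ1 onset /f/, coda /∅/ ok; σ2 onset /f/, coda /∅/ ok → permitted
rer — σ1 onset /r/, coda /r/ ok → permitted
fif — σ1 onset /f/, coda /f/ ok → permitted
ja.til — σ1 onset /j/, coda /∅/ ok; σ2 onset /t/, coda /l/ ok → permitted
za.lor — σ1 onset /z/, coda /∅/ ok; σ2 onset /l/, coda /r/ ok → permitted
zi.fi — σ1 onset /z/, coda /∅/ ok; σ2 onset /f/, coda /∅/ ok → permitted
Permitted: fi.fa, rer, fif, ja.til, za.lor, zi.fi → 6.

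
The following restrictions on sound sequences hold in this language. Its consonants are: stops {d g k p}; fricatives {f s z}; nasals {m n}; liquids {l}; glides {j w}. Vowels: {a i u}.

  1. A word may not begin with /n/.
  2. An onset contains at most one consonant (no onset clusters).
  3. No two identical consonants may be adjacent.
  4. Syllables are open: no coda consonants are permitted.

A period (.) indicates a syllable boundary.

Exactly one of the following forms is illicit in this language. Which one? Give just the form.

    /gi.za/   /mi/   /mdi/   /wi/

/gi.za/ — σ1 onset /g/, coda /∅/ ok; σ2 onset /z/, coda /∅/ ok → licit
/mi/ — σ1 onset /m/, coda /∅/ ok → licit
/mdi/ — violates constraint 2: syllable 1 onset /md/ has 2 consonants (> 1) → illicit
/wi/ — σ1 onset /w/, coda /∅/ ok → licit

/mdi/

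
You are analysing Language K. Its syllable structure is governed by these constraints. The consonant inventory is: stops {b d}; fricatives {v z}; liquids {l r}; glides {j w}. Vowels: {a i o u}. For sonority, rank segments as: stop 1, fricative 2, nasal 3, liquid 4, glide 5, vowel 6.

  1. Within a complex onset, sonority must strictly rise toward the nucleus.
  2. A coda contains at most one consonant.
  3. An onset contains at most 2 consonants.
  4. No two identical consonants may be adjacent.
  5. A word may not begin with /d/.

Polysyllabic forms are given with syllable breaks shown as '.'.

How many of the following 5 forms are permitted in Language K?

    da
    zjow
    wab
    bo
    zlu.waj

4

da — violates constraint 5: word begins with /d/ → not permitted
zjow — σ1 onset /zj/ (2→5 rises), coda /w/ ok → permitted
wab — σ1 onset /w/, coda /b/ ok → permitted
bo — σ1 onset /b/, coda /∅/ ok → permitted
zlu.waj — σ1 onset /zl/ (2→4 rises), coda /∅/ ok; σ2 onset /w/, coda /j/ ok → permitted
Permitted: zjow, wab, bo, zlu.waj → 4.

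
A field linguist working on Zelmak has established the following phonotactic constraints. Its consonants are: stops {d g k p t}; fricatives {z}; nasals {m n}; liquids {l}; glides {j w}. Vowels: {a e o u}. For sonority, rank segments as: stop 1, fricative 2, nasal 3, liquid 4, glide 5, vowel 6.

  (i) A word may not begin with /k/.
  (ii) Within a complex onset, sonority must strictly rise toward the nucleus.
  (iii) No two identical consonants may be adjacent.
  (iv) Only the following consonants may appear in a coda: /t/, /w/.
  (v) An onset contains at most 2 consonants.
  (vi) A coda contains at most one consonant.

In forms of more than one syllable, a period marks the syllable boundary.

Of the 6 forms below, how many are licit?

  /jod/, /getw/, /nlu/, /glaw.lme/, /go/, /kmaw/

/jod/ — violates constraint (iv): syllable 1 coda contains /d/, which is not a licensed coda consonant → illicit
/getw/ — violates constraint (vi): syllable 1 coda /tw/ has 2 consonants (> 1) → illicit
/nlu/ — σ1 onset /nl/ (3→4 rises), coda /∅/ ok → licit
/glaw.lme/ — violates constraint (ii): syllable 2 onset /lm/: /l/ (liquid, 4) → /m/ (nasal, 3) does not rise → illicit
/go/ — σ1 onset /g/, coda /∅/ ok → licit
/kmaw/ — violates constraint (i): word begins with /k/ → illicit
Licit: /nlu/, /go/ → 2.

2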